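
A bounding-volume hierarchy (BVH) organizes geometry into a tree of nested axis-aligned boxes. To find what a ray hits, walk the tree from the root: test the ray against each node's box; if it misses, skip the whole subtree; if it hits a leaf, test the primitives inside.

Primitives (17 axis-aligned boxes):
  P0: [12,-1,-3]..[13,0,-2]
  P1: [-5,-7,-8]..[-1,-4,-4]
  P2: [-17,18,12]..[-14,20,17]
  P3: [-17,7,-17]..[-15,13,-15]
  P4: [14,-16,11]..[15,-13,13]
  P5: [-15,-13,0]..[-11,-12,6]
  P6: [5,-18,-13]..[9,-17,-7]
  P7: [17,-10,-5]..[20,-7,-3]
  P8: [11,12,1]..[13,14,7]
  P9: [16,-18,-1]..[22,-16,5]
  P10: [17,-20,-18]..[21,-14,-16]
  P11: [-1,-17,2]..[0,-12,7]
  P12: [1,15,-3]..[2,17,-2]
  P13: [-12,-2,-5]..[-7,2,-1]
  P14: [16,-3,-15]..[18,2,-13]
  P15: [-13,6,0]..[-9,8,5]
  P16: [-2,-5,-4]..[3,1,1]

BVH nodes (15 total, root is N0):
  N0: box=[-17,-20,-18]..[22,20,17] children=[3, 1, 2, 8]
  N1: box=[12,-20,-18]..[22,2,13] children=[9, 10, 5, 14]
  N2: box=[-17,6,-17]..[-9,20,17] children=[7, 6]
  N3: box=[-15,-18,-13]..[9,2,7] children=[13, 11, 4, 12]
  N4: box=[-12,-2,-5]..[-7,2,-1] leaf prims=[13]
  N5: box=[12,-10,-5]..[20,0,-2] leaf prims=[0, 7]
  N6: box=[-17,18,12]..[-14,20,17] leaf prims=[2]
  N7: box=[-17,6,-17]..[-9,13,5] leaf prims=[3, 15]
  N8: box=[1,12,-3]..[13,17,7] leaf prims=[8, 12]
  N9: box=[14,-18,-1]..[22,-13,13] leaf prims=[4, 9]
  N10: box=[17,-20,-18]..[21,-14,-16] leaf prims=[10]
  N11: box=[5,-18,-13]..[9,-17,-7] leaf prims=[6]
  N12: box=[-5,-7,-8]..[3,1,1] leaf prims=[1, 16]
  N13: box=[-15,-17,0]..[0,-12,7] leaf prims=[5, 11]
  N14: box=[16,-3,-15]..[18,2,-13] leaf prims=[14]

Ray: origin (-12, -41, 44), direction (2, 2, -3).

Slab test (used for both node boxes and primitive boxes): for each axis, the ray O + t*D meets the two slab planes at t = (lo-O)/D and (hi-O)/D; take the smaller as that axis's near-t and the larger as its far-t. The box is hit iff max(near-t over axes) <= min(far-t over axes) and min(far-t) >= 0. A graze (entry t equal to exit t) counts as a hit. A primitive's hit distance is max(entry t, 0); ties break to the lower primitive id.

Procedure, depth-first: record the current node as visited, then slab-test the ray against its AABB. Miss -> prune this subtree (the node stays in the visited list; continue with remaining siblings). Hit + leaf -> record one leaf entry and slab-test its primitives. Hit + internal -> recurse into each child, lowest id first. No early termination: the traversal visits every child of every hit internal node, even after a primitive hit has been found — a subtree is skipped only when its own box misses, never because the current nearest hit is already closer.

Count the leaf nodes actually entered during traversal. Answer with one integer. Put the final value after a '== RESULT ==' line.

Trace the traversal:
N0 x:[-5/2,17] y:[21/2,61/2] z:[9,62/3] -> hit [21/2,17], descend [1, 2, 3, 8]
  N1 x:[12,17] y:[21/2,43/2] z:[31/3,62/3] -> hit [12,17], descend [5, 9, 10, 14]
    N5 x:[12,16] y:[31/2,41/2] z:[46/3,49/3] -> hit [31/2,16] leaf, test {P0(miss), P7@t=47/3}
    N9 x:[13,17] y:[23/2,14] z:[31/3,15] -> hit [13,14] leaf, test {P4(miss), P9(miss)}
    N10 x:[29/2,33/2] y:[21/2,27/2] z:[20,62/3] -> miss, prune
    N14 x:[14,15] y:[19,43/2] z:[19,59/3] -> miss, prune
  N2 x:[-5/2,3/2] y:[47/2,61/2] z:[9,61/3] -> miss, prune
  N3 x:[-3/2,21/2] y:[23/2,43/2] z:[37/3,19] -> miss, prune
  N8 x:[13/2,25/2] y:[53/2,29] z:[37/3,47/3] -> miss, prune

Summary -> nodes [0, 1, 5, 9, 10, 14, 2, 3, 8]; box-tests=9; leaf-entries=2; first=P7

== RESULT ==
2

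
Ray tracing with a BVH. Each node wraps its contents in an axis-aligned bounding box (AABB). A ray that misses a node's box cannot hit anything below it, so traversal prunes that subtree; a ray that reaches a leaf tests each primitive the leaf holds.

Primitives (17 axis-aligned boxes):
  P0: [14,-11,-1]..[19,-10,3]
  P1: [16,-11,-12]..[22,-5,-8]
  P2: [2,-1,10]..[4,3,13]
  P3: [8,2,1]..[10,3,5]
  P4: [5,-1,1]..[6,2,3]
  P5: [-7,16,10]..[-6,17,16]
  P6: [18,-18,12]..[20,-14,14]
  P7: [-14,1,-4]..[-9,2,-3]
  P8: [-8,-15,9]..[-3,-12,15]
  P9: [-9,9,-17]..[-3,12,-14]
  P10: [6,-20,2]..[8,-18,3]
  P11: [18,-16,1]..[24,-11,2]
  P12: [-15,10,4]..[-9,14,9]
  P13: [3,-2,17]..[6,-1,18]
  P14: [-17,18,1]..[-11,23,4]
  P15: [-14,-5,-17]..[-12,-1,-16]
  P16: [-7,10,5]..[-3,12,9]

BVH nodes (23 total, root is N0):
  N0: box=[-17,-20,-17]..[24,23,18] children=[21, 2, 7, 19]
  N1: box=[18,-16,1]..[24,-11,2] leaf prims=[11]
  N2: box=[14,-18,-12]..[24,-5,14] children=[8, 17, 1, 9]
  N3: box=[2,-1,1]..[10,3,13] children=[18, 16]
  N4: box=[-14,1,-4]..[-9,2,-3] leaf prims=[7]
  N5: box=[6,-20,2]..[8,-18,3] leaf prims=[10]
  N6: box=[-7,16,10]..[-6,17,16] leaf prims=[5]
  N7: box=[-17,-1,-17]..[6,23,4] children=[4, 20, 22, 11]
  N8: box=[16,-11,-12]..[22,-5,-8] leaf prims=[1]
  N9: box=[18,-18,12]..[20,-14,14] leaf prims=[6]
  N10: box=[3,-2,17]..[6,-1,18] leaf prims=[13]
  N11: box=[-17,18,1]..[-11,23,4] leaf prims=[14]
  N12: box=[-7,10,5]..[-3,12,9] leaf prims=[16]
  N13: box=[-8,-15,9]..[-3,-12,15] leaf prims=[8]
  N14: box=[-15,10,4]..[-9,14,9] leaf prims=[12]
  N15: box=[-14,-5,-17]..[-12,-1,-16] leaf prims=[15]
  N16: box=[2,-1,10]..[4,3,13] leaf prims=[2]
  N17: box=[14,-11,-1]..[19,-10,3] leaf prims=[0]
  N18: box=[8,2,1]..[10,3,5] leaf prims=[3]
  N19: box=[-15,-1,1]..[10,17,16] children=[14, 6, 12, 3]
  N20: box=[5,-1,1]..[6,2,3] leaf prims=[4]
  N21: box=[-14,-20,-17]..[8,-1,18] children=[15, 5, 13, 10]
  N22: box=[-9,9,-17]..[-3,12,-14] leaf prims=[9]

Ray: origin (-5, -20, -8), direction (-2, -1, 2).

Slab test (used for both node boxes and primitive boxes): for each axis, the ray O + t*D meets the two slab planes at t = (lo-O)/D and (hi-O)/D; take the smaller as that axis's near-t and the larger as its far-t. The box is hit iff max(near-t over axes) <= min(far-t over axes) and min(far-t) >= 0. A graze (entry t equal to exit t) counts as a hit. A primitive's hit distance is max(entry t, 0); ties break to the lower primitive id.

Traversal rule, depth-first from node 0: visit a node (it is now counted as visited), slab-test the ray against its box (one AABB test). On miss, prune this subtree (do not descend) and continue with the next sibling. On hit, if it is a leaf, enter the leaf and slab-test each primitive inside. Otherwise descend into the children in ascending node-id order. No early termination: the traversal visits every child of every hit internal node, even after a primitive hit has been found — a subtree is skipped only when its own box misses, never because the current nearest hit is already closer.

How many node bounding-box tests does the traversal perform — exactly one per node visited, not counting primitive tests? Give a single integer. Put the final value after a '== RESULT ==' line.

Walk:
N0 x:[-29/2,6] y:[-43,0] z:[-9/2,13] -> hit [-9/2,0], descend [2, 7, 19, 21]
  N2 x:[-29/2,-19/2] y:[-15,-2] z:[-2,11] -> miss, prune
  N7 x:[-11/2,6] y:[-43,-19] z:[-9/2,6] -> miss, prune
  N19 x:[-15/2,5] y:[-37,-19] z:[9/2,12] -> miss, prune
  N21 x:[-13/2,9/2] y:[-19,0] z:[-9/2,13] -> hit [-9/2,0], descend [5, 10, 13, 15]
    N5 x:[-13/2,-11/2] y:[-2,0] z:[5,11/2] -> miss, prune
    N10 x:[-11/2,-4] y:[-19,-18] z:[25/2,13] -> miss, prune
    N13 x:[-1,3/2] y:[-8,-5] z:[17/2,23/2] -> miss, prune
    N15 x:[7/2,9/2] y:[-19,-15] z:[-9/2,-4] -> miss, prune

Summary -> nodes [0, 2, 7, 19, 21, 5, 10, 13, 15]; box-tests=9; leaf-entries=0; first=miss

== RESULT ==
9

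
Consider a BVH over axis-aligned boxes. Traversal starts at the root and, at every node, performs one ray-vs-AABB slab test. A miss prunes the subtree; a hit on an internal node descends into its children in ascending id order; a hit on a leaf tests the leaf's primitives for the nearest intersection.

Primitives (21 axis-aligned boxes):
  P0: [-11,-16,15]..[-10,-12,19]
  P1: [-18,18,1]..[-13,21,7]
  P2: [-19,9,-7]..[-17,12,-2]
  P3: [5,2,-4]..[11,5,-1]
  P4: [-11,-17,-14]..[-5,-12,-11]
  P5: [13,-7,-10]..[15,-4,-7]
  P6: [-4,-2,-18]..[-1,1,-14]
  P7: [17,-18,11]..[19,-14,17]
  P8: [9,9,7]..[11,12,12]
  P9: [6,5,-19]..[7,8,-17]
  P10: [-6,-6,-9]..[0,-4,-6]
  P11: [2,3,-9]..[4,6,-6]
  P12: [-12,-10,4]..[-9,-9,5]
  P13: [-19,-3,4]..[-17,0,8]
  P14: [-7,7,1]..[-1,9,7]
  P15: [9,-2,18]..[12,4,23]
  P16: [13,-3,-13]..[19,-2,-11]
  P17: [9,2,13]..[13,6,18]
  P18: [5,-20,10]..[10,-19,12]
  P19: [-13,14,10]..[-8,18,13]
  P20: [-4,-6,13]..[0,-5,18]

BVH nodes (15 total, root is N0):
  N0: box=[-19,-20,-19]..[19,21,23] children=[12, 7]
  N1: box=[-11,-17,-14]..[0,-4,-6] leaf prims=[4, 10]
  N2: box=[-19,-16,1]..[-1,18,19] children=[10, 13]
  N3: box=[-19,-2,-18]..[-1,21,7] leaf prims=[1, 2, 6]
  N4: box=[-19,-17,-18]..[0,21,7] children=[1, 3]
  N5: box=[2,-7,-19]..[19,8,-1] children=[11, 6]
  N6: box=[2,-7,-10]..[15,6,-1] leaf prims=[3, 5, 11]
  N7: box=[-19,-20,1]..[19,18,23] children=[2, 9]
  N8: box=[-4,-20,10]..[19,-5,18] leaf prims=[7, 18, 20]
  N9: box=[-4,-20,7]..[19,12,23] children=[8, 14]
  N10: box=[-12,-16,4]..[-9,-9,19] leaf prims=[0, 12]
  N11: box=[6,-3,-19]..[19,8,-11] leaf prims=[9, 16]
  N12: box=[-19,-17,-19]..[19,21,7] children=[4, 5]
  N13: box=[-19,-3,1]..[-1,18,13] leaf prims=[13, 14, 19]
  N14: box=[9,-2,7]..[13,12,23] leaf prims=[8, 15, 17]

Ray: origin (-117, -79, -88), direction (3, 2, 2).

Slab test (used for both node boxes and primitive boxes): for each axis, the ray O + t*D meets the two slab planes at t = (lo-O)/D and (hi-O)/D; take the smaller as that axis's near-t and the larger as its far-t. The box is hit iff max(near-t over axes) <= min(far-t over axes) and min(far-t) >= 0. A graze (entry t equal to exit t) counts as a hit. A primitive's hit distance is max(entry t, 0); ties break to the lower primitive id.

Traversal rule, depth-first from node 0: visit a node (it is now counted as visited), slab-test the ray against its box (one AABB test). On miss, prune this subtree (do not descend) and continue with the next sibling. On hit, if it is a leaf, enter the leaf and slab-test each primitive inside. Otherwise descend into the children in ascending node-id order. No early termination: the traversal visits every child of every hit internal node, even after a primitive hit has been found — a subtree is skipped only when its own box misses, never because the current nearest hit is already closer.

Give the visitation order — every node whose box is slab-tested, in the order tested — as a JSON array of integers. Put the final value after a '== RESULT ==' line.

Walk:
N0 x:[98/3,136/3] y:[59/2,50] z:[69/2,111/2] -> hit [69/2,136/3], descend [7, 12]
  N7 x:[98/3,136/3] y:[59/2,97/2] z:[89/2,111/2] -> hit [89/2,136/3], descend [2, 9]
    N2 x:[98/3,116/3] y:[63/2,97/2] z:[89/2,107/2] -> miss, prune
    N9 x:[113/3,136/3] y:[59/2,91/2] z:[95/2,111/2] -> miss, prune
  N12 x:[98/3,136/3] y:[31,50] z:[69/2,95/2] -> hit [69/2,136/3], descend [4, 5]
    N4 x:[98/3,39] y:[31,50] z:[35,95/2] -> hit [35,39], descend [1, 3]
      N1 x:[106/3,39] y:[31,75/2] z:[37,41] -> hit [37,75/2] leaf, test {P4(miss), P10(miss)}
      N3 x:[98/3,116/3] y:[77/2,50] z:[35,95/2] -> hit [77/2,116/3] leaf, test {P1(miss), P2(miss), P6(miss)}
    N5 x:[119/3,136/3] y:[36,87/2] z:[69/2,87/2] -> hit [119/3,87/2], descend [6, 11]
      N6 x:[119/3,44] y:[36,85/2] z:[39,87/2] -> hit [119/3,85/2] leaf, test {P3@t=42, P5(miss), P11(miss)}
      N11 x:[41,136/3] y:[38,87/2] z:[69/2,77/2] -> miss, prune

11 AABB tests over nodes [0, 7, 2, 9, 12, 4, 1, 3, 5, 6, 11]; 3 leaves entered; closest P3.

== RESULT ==
[0, 7, 2, 9, 12, 4, 1, 3, 5, 6, 11]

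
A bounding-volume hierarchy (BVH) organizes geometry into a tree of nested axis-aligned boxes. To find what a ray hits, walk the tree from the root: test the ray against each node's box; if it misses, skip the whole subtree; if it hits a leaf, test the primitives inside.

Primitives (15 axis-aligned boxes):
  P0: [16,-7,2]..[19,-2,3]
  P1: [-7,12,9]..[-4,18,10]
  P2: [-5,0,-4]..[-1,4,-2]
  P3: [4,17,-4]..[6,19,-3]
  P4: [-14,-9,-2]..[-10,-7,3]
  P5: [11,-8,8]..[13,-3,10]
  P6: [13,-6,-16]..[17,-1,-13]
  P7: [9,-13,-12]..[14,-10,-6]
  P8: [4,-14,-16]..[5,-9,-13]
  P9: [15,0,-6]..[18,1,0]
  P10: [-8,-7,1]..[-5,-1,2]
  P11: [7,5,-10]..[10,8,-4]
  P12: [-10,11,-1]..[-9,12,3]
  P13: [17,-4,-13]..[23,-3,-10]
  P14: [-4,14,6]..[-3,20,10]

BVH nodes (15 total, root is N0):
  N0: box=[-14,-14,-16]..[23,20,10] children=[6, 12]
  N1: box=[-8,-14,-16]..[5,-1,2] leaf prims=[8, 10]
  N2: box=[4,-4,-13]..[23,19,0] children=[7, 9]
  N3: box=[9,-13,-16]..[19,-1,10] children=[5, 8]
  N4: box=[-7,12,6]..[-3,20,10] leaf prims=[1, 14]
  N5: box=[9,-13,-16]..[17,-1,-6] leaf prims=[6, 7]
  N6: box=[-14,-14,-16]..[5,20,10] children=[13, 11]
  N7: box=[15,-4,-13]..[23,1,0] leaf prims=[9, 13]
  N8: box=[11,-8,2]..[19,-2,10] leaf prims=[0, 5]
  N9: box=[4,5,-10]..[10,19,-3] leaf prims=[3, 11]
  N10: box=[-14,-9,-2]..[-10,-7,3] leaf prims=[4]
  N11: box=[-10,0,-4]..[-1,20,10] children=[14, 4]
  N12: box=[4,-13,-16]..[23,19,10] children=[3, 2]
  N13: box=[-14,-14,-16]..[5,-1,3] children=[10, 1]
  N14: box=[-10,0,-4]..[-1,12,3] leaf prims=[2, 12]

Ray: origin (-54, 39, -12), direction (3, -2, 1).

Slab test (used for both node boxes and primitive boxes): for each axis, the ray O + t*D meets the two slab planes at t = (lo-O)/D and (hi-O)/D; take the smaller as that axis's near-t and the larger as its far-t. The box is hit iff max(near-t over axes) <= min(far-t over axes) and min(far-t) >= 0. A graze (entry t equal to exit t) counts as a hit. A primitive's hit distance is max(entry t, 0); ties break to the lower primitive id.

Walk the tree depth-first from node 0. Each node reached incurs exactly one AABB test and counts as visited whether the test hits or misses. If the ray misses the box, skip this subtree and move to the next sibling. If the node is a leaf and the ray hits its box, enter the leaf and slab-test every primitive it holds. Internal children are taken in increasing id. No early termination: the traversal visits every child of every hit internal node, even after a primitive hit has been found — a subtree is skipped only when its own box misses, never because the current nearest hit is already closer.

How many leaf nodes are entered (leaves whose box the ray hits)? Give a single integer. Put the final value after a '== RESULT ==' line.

Traverse from the root:
N0 x:[40/3,77/3] y:[19/2,53/2] z:[-4,22] -> hit [40/3,22], descend [6, 12]
  N6 x:[40/3,59/3] y:[19/2,53/2] z:[-4,22] -> hit [40/3,59/3], descend [11, 13]
    N11 x:[44/3,53/3] y:[19/2,39/2] z:[8,22] -> hit [44/3,53/3], descend [4, 14]
      N4 x:[47/3,17] y:[19/2,27/2] z:[18,22] -> miss, prune
      N14 x:[44/3,53/3] y:[27/2,39/2] z:[8,15] -> hit [44/3,15] leaf, test {P2(miss), P12(miss)}
    N13 x:[40/3,59/3] y:[20,53/2] z:[-4,15] -> miss, prune
  N12 x:[58/3,77/3] y:[10,26] z:[-4,22] -> hit [58/3,22], descend [2, 3]
    N2 x:[58/3,77/3] y:[10,43/2] z:[-1,12] -> miss, prune
    N3 x:[21,73/3] y:[20,26] z:[-4,22] -> hit [21,22], descend [5, 8]
      N5 x:[21,71/3] y:[20,26] z:[-4,6] -> miss, prune
      N8 x:[65/3,73/3] y:[41/2,47/2] z:[14,22] -> hit [65/3,22] leaf, test {P0(miss), P5@t=65/3}

11 AABB tests over nodes [0, 6, 11, 4, 14, 13, 12, 2, 3, 5, 8]; 2 leaves entered; closest P5.

== RESULT ==
2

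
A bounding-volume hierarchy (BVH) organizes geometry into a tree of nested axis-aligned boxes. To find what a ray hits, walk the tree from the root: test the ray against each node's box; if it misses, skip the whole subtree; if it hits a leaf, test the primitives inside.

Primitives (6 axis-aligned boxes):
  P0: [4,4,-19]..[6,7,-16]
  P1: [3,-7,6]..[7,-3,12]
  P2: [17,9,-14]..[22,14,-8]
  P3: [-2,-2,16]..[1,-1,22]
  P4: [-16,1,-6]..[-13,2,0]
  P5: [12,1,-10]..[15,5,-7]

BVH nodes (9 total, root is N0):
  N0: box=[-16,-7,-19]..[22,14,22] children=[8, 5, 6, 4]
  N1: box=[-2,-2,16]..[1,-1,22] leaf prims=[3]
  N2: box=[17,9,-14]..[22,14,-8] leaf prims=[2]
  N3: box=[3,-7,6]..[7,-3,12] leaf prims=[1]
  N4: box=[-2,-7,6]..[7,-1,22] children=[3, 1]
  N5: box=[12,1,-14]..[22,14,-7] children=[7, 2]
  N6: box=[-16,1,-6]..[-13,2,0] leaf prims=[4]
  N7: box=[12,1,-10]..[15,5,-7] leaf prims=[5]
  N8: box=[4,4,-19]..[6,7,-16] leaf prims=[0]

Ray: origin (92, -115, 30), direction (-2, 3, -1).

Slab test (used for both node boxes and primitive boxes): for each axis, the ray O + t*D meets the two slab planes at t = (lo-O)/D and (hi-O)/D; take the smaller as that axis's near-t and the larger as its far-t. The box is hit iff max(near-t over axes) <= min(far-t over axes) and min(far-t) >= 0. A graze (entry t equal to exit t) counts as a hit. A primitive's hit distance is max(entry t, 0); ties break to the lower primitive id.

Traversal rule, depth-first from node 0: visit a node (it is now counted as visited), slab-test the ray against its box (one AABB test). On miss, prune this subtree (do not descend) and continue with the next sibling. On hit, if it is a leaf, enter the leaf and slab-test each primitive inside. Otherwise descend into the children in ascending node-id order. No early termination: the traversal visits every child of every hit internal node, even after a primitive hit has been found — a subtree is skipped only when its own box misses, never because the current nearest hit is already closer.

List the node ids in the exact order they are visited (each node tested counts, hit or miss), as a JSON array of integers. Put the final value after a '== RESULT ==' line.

Walk:
N0 x:[35,54] y:[36,43] z:[8,49] -> hit [36,43], descend [4, 5, 6, 8]
  N4 x:[85/2,47] y:[36,38] z:[8,24] -> miss, prune
  N5 x:[35,40] y:[116/3,43] z:[37,44] -> hit [116/3,40], descend [2, 7]
    N2 x:[35,75/2] y:[124/3,43] z:[38,44] -> miss, prune
    N7 x:[77/2,40] y:[116/3,40] z:[37,40] -> hit [116/3,40] leaf, test {P5@t=116/3}
  N6 x:[105/2,54] y:[116/3,39] z:[30,36] -> miss, prune
  N8 x:[43,44] y:[119/3,122/3] z:[46,49] -> miss, prune

Visited [0, 4, 5, 2, 7, 6, 8]. Tests: 7 box, 1 leaf. Nearest: P5.

== RESULT ==
[0, 4, 5, 2, 7, 6, 8]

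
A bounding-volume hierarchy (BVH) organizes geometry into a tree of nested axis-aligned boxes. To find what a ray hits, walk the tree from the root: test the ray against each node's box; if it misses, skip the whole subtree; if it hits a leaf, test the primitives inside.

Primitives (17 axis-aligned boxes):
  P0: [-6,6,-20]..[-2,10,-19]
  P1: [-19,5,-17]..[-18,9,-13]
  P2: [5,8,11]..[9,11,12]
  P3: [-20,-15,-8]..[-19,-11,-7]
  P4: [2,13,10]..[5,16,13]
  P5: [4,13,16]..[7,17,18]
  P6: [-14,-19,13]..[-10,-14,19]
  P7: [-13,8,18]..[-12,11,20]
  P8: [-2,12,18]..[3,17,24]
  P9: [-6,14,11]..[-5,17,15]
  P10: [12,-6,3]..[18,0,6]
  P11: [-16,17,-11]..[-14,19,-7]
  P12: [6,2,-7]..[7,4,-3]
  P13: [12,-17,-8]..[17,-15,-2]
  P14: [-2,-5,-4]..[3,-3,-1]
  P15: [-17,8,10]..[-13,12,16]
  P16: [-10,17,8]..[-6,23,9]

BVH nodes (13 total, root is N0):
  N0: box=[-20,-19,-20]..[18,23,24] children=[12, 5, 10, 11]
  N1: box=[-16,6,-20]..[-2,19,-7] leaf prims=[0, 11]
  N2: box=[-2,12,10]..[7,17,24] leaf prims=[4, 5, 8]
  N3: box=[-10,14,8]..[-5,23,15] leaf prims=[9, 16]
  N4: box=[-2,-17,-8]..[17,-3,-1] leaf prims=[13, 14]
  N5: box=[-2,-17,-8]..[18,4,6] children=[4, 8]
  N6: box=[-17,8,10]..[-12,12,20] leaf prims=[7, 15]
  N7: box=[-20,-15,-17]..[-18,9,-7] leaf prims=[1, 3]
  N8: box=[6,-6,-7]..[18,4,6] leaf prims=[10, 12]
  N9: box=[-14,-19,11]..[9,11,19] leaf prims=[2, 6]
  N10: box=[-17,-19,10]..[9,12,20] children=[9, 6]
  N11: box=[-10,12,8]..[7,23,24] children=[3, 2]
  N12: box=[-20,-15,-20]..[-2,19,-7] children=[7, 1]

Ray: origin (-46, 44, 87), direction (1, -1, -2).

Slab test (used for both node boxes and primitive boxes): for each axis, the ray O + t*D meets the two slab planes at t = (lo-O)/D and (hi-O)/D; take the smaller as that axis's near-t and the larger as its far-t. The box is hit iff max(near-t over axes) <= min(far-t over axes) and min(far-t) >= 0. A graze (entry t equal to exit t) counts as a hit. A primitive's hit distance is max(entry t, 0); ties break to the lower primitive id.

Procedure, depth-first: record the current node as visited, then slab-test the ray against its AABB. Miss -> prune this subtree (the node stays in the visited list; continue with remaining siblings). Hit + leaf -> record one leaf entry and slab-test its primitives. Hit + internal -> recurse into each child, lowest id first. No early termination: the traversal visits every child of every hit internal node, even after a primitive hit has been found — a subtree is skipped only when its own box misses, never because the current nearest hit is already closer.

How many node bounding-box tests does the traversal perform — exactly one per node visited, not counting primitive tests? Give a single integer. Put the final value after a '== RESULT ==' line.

Traverse from the root:
N0 x:[26,64] y:[21,63] z:[63/2,107/2] -> hit [63/2,107/2], descend [5, 10, 11, 12]
  N5 x:[44,64] y:[40,61] z:[81/2,95/2] -> hit [44,95/2], descend [4, 8]
    N4 x:[44,63] y:[47,61] z:[44,95/2] -> hit [47,95/2] leaf, test {P13(miss), P14(miss)}
    N8 x:[52,64] y:[40,50] z:[81/2,47] -> miss, prune
  N10 x:[29,55] y:[32,63] z:[67/2,77/2] -> hit [67/2,77/2], descend [6, 9]
    N6 x:[29,34] y:[32,36] z:[67/2,77/2] -> hit [67/2,34] leaf, test {P7@t=67/2, P15(miss)}
    N9 x:[32,55] y:[33,63] z:[34,38] -> hit [34,38] leaf, test {P2(miss), P6(miss)}
  N11 x:[36,53] y:[21,32] z:[63/2,79/2] -> miss, prune
  N12 x:[26,44] y:[25,59] z:[47,107/2] -> miss, prune

Summary -> nodes [0, 5, 4, 8, 10, 6, 9, 11, 12]; box-tests=9; leaf-entries=3; first=P7

== RESULT ==
9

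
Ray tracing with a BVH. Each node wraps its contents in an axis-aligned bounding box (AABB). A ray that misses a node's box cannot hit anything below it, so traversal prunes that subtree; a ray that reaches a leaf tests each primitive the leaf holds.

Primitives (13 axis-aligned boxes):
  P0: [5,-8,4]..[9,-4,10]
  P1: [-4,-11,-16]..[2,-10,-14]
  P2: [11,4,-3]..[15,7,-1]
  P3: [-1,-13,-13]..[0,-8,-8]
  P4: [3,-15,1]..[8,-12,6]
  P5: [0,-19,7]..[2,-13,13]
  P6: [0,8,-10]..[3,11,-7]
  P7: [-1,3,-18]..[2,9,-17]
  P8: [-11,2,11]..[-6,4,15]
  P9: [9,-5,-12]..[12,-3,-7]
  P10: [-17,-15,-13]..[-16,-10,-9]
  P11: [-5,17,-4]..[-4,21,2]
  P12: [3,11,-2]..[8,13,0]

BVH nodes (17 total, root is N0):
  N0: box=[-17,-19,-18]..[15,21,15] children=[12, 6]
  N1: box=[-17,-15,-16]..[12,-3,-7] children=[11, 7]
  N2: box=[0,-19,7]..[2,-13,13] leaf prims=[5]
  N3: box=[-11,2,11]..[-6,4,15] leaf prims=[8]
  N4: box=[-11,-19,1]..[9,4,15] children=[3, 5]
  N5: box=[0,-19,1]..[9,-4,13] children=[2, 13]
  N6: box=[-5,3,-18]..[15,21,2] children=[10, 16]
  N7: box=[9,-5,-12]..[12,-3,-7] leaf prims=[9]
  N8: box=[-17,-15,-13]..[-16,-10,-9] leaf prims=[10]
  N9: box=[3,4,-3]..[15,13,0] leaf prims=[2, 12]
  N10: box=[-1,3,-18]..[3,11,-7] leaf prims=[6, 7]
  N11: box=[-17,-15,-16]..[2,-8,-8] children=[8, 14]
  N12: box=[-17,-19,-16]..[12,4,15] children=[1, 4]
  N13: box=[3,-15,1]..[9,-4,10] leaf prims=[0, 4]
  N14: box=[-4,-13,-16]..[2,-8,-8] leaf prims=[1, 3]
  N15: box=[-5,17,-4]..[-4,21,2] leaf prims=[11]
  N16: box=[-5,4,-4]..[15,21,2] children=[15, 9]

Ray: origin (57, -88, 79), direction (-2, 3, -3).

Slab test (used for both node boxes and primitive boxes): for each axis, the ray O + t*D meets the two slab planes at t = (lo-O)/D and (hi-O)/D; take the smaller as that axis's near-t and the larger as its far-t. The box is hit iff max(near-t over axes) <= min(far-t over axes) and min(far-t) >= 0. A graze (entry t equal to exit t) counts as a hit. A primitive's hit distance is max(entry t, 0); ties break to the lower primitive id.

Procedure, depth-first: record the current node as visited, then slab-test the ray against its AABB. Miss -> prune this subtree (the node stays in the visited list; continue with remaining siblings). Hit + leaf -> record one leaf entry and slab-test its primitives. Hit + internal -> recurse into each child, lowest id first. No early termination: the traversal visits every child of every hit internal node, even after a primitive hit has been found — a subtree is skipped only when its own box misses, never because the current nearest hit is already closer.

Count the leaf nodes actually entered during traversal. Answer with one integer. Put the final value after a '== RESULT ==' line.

Traverse from the root:
N0 x:[21,37] y:[23,109/3] z:[64/3,97/3] -> hit [23,97/3], descend [6, 12]
  N6 x:[21,31] y:[91/3,109/3] z:[77/3,97/3] -> hit [91/3,31], descend [10, 16]
    N10 x:[27,29] y:[91/3,33] z:[86/3,97/3] -> miss, prune
    N16 x:[21,31] y:[92/3,109/3] z:[77/3,83/3] -> miss, prune
  N12 x:[45/2,37] y:[23,92/3] z:[64/3,95/3] -> hit [23,92/3], descend [1, 4]
    N1 x:[45/2,37] y:[73/3,85/3] z:[86/3,95/3] -> miss, prune
    N4 x:[24,34] y:[23,92/3] z:[64/3,26] -> hit [24,26], descend [3, 5]
      N3 x:[63/2,34] y:[30,92/3] z:[64/3,68/3] -> miss, prune
      N5 x:[24,57/2] y:[23,28] z:[22,26] -> hit [24,26], descend [2, 13]
        N2 x:[55/2,57/2] y:[23,25] z:[22,24] -> miss, prune
        N13 x:[24,27] y:[73/3,28] z:[23,26] -> hit [73/3,26] leaf, test {P0(miss), P4@t=49/2}

Summary -> nodes [0, 6, 10, 16, 12, 1, 4, 3, 5, 2, 13]; box-tests=11; leaf-entries=1; first=P4

== RESULT ==
1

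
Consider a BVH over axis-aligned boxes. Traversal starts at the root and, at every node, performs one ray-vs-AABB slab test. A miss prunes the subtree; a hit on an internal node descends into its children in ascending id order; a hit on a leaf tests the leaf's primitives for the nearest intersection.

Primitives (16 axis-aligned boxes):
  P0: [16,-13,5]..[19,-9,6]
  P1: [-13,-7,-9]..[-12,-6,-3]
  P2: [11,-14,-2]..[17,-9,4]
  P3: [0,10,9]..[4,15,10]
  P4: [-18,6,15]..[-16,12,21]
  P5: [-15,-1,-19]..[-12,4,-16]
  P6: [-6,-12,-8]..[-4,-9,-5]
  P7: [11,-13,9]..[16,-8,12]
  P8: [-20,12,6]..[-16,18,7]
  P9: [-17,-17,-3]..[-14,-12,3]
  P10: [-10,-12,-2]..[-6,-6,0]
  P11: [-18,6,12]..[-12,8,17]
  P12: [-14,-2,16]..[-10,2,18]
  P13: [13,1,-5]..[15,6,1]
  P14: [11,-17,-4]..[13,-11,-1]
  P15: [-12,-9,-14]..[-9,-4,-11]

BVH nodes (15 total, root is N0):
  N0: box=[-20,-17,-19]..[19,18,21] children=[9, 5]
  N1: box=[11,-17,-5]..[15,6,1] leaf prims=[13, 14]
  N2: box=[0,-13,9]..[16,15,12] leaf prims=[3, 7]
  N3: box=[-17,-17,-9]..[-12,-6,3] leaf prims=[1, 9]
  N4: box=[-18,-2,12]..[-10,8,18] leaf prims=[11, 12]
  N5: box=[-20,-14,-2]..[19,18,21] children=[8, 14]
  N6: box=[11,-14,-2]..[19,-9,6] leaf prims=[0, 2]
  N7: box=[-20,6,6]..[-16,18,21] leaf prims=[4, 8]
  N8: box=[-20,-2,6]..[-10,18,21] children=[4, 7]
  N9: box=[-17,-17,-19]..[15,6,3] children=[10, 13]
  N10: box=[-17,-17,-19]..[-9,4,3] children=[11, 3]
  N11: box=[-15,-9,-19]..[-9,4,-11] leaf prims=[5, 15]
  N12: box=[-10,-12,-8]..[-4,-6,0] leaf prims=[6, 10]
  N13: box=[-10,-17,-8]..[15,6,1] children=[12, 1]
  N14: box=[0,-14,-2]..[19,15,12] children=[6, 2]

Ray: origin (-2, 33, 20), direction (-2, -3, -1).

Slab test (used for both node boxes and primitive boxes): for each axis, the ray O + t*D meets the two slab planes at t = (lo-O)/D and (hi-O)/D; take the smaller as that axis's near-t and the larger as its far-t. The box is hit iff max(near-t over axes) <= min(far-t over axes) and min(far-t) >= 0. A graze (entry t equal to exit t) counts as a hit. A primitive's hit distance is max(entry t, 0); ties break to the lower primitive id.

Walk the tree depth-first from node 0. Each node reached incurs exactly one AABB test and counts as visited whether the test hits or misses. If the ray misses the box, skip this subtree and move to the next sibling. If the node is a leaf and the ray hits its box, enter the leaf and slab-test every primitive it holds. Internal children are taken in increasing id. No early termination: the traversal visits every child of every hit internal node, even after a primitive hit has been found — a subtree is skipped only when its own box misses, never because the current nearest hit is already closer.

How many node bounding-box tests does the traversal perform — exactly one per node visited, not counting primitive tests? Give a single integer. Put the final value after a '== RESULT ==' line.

Walk:
N0 x:[-21/2,9] y:[5,50/3] z:[-1,39] -> hit [5,9], descend [5, 9]
  N5 x:[-21/2,9] y:[5,47/3] z:[-1,22] -> hit [5,9], descend [8, 14]
    N8 x:[4,9] y:[5,35/3] z:[-1,14] -> hit [5,9], descend [4, 7]
      N4 x:[4,8] y:[25/3,35/3] z:[2,8] -> miss, prune
      N7 x:[7,9] y:[5,9] z:[-1,14] -> hit [7,9] leaf, test {P4(miss), P8(miss)}
    N14 x:[-21/2,-1] y:[6,47/3] z:[8,22] -> miss, prune
  N9 x:[-17/2,15/2] y:[9,50/3] z:[17,39] -> miss, prune

Summary -> nodes [0, 5, 8, 4, 7, 14, 9]; box-tests=7; leaf-entries=1; first=miss

== RESULT ==
7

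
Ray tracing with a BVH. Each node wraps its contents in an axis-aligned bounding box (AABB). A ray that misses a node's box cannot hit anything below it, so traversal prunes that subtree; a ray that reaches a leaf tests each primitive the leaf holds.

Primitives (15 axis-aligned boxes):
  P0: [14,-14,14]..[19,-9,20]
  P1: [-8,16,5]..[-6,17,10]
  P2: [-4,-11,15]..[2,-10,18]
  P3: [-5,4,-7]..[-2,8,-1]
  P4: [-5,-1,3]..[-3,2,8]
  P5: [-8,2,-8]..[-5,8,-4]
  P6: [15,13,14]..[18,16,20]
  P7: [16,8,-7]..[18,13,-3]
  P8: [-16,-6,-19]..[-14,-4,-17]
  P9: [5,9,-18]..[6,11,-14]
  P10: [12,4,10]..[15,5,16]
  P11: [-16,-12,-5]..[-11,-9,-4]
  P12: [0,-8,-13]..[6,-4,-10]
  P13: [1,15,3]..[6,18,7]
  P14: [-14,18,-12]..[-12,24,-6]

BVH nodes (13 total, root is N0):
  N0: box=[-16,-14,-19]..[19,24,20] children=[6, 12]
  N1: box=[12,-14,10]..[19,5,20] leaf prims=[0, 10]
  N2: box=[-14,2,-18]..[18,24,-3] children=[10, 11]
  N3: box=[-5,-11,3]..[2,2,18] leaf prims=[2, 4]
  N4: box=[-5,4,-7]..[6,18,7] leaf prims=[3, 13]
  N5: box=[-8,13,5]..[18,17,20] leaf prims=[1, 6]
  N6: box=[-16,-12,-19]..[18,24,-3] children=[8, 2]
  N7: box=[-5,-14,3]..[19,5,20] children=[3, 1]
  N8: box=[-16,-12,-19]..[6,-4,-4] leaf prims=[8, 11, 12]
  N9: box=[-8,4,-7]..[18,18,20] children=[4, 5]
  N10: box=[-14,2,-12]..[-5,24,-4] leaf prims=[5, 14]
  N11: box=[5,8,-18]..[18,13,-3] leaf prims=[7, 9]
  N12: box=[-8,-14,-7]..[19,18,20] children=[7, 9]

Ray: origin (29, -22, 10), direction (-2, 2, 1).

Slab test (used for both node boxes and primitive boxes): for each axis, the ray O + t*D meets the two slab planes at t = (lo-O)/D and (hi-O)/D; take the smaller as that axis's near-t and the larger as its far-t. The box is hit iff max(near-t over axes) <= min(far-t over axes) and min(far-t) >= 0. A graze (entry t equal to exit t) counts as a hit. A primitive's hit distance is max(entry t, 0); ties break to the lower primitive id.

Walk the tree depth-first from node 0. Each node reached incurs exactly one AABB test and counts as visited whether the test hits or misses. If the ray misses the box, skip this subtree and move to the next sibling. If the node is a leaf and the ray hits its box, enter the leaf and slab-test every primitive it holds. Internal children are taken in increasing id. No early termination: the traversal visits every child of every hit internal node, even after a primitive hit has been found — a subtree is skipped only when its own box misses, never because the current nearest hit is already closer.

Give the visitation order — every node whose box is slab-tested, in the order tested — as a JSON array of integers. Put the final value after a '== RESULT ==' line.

Traverse from the root:
N0 x:[5,45/2] y:[4,23] z:[-29,10] -> hit [5,10], descend [6, 12]
  N6 x:[11/2,45/2] y:[5,23] z:[-29,-13] -> miss, prune
  N12 x:[5,37/2] y:[4,20] z:[-17,10] -> hit [5,10], descend [7, 9]
    N7 x:[5,17] y:[4,27/2] z:[-7,10] -> hit [5,10], descend [1, 3]
      N1 x:[5,17/2] y:[4,27/2] z:[0,10] -> hit [5,17/2] leaf, test {P0@t=5, P10(miss)}
      N3 x:[27/2,17] y:[11/2,12] z:[-7,8] -> miss, prune
    N9 x:[11/2,37/2] y:[13,20] z:[-17,10] -> miss, prune

Summary -> nodes [0, 6, 12, 7, 1, 3, 9]; box-tests=7; leaf-entries=1; first=P0

== RESULT ==
[0, 6, 12, 7, 1, 3, 9]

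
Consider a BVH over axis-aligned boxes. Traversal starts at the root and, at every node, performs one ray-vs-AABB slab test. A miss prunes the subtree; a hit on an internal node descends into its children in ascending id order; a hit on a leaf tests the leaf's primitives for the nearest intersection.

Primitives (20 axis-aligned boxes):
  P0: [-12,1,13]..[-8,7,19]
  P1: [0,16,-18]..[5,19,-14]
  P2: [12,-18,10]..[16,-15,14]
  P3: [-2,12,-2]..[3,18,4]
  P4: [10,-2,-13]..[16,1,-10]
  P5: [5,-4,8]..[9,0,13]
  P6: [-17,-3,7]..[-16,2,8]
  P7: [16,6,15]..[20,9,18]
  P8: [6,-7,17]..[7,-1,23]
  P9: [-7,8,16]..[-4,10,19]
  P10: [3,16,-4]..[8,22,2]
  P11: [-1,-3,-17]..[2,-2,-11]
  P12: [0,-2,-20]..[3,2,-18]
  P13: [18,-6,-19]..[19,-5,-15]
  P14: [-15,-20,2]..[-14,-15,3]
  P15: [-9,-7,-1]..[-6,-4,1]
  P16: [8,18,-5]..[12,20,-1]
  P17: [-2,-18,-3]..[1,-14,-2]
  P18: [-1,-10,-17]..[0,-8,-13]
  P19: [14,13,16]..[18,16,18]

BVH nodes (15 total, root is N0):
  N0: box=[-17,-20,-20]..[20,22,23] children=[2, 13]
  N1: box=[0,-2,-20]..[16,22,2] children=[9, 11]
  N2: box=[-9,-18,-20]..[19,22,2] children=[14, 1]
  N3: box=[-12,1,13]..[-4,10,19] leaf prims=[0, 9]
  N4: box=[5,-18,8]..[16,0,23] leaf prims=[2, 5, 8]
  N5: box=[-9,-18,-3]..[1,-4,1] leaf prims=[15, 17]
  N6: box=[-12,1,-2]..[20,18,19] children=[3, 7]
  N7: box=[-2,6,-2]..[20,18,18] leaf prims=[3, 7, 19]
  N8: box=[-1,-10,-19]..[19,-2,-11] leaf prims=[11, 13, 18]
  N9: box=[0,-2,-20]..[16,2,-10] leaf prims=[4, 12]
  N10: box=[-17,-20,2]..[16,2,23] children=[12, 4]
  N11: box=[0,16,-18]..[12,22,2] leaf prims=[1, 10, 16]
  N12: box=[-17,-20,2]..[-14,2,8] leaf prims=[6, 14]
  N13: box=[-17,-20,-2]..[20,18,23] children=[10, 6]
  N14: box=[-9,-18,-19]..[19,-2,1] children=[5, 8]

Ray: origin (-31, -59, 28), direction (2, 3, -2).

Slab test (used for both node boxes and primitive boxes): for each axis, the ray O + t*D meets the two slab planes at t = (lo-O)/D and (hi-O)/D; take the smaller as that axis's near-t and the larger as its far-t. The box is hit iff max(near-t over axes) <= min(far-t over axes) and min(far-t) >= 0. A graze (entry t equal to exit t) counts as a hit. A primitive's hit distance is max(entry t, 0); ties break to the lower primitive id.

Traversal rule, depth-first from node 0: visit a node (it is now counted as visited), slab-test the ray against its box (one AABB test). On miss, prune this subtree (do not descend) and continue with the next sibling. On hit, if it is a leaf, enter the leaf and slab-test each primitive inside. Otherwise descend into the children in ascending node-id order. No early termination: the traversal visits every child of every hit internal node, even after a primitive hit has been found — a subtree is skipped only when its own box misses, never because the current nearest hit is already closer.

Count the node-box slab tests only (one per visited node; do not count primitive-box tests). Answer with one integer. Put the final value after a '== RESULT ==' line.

Walk:
N0 x:[7,51/2] y:[13,27] z:[5/2,24] -> hit [13,24], descend [2, 13]
  N2 x:[11,25] y:[41/3,27] z:[13,24] -> hit [41/3,24], descend [1, 14]
    N1 x:[31/2,47/2] y:[19,27] z:[13,24] -> hit [19,47/2], descend [9, 11]
      N9 x:[31/2,47/2] y:[19,61/3] z:[19,24] -> hit [19,61/3] leaf, test {P4(miss), P12(miss)}
      N11 x:[31/2,43/2] y:[25,27] z:[13,23] -> miss, prune
    N14 x:[11,25] y:[41/3,19] z:[27/2,47/2] -> hit [41/3,19], descend [5, 8]
      N5 x:[11,16] y:[41/3,55/3] z:[27/2,31/2] -> hit [41/3,31/2] leaf, test {P15(miss), P17@t=15}
      N8 x:[15,25] y:[49/3,19] z:[39/2,47/2] -> miss, prune
  N13 x:[7,51/2] y:[13,77/3] z:[5/2,15] -> hit [13,15], descend [6, 10]
    N6 x:[19/2,51/2] y:[20,77/3] z:[9/2,15] -> miss, prune
    N10 x:[7,47/2] y:[13,61/3] z:[5/2,13] -> hit [13,13], descend [4, 12]
      N4 x:[18,47/2] y:[41/3,59/3] z:[5/2,10] -> miss, prune
      N12 x:[7,17/2] y:[13,61/3] z:[10,13] -> miss, prune

13 AABB tests over nodes [0, 2, 1, 9, 11, 14, 5, 8, 13, 6, 10, 4, 12]; 2 leaves entered; closest P17.

== RESULT ==
13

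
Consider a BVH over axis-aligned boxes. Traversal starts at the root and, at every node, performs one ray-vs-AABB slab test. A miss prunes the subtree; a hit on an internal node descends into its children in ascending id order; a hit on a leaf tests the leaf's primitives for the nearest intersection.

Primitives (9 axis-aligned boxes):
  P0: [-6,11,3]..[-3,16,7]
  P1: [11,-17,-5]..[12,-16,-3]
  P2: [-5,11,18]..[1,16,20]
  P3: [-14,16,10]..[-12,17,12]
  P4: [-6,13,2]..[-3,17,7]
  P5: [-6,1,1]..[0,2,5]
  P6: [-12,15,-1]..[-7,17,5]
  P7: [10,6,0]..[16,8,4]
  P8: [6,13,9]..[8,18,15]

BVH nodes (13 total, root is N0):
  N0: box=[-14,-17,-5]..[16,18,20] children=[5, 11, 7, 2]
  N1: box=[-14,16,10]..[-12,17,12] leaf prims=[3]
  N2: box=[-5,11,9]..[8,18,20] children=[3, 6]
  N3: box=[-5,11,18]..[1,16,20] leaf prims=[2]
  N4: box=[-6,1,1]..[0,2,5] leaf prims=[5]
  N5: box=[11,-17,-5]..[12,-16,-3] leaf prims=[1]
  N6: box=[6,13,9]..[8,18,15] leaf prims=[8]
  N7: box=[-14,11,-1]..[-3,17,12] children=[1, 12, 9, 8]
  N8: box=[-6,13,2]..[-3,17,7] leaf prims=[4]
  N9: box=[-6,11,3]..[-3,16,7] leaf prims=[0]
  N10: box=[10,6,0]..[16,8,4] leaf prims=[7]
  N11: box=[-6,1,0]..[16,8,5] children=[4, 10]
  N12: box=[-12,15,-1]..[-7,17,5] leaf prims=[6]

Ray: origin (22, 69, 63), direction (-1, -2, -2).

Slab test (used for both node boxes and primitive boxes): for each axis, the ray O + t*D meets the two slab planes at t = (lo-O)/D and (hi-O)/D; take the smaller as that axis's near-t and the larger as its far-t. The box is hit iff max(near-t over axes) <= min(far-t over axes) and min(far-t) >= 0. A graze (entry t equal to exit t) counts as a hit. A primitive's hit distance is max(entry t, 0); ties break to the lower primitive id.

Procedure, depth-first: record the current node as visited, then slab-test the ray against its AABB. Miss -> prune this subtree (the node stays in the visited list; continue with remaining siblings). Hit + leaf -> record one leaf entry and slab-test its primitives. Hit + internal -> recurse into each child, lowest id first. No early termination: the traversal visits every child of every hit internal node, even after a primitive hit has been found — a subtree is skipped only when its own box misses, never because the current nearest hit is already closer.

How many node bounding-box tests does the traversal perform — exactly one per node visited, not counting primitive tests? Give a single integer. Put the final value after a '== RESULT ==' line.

Trace the traversal:
N0 x:[6,36] y:[51/2,43] z:[43/2,34] -> hit [51/2,34], descend [2, 5, 7, 11]
  N2 x:[14,27] y:[51/2,29] z:[43/2,27] -> hit [51/2,27], descend [3, 6]
    N3 x:[21,27] y:[53/2,29] z:[43/2,45/2] -> miss, prune
    N6 x:[14,16] y:[51/2,28] z:[24,27] -> miss, prune
  N5 x:[10,11] y:[85/2,43] z:[33,34] -> miss, prune
  N7 x:[25,36] y:[26,29] z:[51/2,32] -> hit [26,29], descend [1, 8, 9, 12]
    N1 x:[34,36] y:[26,53/2] z:[51/2,53/2] -> miss, prune
    N8 x:[25,28] y:[26,28] z:[28,61/2] -> hit [28,28] leaf, test {P4@t=28}
    N9 x:[25,28] y:[53/2,29] z:[28,30] -> hit [28,28] leaf, test {P0@t=28}
    N12 x:[29,34] y:[26,27] z:[29,32] -> miss, prune
  N11 x:[6,28] y:[61/2,34] z:[29,63/2] -> miss, prune

11 AABB tests over nodes [0, 2, 3, 6, 5, 7, 1, 8, 9, 12, 11]; 2 leaves entered; closest P0.

== RESULT ==
11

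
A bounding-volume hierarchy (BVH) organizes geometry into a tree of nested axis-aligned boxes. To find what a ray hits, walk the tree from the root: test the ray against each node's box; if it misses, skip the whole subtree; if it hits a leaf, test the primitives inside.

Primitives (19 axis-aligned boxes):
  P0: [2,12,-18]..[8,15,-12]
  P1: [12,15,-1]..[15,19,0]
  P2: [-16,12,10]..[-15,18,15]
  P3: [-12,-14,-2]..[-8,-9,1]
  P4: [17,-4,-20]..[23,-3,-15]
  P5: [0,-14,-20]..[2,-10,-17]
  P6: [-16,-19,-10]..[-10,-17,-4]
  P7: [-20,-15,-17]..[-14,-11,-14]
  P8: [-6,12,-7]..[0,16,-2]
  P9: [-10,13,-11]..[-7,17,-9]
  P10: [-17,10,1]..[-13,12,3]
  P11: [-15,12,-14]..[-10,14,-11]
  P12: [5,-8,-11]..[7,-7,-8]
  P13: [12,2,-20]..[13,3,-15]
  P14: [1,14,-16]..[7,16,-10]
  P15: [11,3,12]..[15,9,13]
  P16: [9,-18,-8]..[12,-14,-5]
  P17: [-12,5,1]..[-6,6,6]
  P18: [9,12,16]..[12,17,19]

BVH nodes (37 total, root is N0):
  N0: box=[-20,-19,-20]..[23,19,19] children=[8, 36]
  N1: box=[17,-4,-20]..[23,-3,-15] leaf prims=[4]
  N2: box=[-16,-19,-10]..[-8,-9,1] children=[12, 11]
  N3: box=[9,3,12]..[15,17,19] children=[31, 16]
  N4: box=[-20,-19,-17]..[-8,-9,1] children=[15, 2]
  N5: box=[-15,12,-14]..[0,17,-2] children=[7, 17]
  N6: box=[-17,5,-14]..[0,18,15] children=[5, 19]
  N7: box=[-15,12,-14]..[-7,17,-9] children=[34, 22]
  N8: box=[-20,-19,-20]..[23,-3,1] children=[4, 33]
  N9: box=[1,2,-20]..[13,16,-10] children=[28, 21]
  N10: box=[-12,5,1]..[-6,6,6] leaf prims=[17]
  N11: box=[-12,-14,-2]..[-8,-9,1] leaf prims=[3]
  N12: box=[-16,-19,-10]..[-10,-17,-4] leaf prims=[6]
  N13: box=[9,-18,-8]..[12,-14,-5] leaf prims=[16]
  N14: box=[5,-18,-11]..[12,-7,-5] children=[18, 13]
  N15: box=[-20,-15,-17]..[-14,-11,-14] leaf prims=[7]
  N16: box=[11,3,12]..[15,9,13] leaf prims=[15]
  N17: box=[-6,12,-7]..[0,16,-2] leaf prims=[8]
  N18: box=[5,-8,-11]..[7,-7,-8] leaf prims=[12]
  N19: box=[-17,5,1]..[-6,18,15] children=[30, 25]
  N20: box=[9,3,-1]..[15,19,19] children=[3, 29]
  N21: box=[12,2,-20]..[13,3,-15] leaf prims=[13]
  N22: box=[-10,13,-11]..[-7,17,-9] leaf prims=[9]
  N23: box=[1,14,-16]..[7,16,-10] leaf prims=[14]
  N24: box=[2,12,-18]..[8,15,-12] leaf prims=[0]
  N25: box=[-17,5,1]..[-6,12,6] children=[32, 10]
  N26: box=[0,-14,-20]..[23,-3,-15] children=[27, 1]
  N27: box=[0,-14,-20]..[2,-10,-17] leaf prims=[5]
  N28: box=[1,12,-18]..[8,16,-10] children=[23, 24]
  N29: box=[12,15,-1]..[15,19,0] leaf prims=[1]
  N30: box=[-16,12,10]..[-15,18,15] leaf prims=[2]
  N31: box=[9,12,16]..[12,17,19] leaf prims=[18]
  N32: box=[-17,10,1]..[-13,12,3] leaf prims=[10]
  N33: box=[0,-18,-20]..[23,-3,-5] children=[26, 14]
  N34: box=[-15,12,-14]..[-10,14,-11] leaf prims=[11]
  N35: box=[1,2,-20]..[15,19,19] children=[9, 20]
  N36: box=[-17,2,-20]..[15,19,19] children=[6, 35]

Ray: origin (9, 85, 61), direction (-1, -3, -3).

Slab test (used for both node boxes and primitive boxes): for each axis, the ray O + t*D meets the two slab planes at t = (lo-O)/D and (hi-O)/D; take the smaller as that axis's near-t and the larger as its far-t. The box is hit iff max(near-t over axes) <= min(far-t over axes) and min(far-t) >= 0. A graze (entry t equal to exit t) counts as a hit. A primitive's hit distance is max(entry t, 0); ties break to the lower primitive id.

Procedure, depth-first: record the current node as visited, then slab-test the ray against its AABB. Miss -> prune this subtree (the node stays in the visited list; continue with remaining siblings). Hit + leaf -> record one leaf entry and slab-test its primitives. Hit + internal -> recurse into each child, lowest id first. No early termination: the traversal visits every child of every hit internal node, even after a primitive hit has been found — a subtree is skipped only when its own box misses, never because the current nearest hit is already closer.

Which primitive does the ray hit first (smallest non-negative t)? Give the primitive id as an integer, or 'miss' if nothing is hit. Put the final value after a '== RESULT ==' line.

Walk:
N0 x:[-14,29] y:[22,104/3] z:[14,27] -> hit [22,27], descend [8, 36]
  N8 x:[-14,29] y:[88/3,104/3] z:[20,27] -> miss, prune
  N36 x:[-6,26] y:[22,83/3] z:[14,27] -> hit [22,26], descend [6, 35]
    N6 x:[9,26] y:[67/3,80/3] z:[46/3,25] -> hit [67/3,25], descend [5, 19]
      N5 x:[9,24] y:[68/3,73/3] z:[21,25] -> hit [68/3,24], descend [7, 17]
        N7 x:[16,24] y:[68/3,73/3] z:[70/3,25] -> hit [70/3,24], descend [22, 34]
          N22 x:[16,19] y:[68/3,24] z:[70/3,24] -> miss, prune
          N34 x:[19,24] y:[71/3,73/3] z:[24,25] -> hit [24,24] leaf, test {P11@t=24}
        N17 x:[9,15] y:[23,73/3] z:[21,68/3] -> miss, prune
      N19 x:[15,26] y:[67/3,80/3] z:[46/3,20] -> miss, prune
    N35 x:[-6,8] y:[22,83/3] z:[14,27] -> miss, prune

Visited [0, 8, 36, 6, 5, 7, 22, 34, 17, 19, 35]. Tests: 11 box, 1 leaf. Nearest: P11.

== RESULT ==
11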